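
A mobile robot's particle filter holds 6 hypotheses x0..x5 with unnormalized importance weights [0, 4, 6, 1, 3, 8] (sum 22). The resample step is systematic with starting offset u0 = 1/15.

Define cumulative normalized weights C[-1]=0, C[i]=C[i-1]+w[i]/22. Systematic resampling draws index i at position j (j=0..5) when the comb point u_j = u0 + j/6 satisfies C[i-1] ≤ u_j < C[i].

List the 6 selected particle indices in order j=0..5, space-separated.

C = [0, 2/11, 5/11, 1/2, 7/11, 1]
j=0: u_0=1/15 ∈ [0, 2/11) → index 1
j=1: u_1=7/30 ∈ [2/11, 5/11) → index 2
j=2: u_2=2/5 ∈ [2/11, 5/11) → index 2
j=3: u_3=17/30 ∈ [1/2, 7/11) → index 4
j=4: u_4=11/15 ∈ [7/11, 1) → index 5
j=5: u_5=9/10 ∈ [7/11, 1) → index 5

1 2 2 4 5 5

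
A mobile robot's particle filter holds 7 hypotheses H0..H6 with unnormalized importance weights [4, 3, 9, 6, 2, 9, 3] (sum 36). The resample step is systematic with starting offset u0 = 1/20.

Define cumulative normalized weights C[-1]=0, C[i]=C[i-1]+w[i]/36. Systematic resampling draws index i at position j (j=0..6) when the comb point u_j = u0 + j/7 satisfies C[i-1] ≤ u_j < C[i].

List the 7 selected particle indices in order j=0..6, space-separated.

C = [1/9, 7/36, 4/9, 11/18, 2/3, 11/12, 1]
j=0: u_0=1/20 ∈ [0, 1/9) → index 0
j=1: u_1=27/140 ∈ [1/9, 7/36) → index 1
j=2: u_2=47/140 ∈ [7/36, 4/9) → index 2
j=3: u_3=67/140 ∈ [4/9, 11/18) → index 3
j=4: u_4=87/140 ∈ [11/18, 2/3) → index 4
j=5: u_5=107/140 ∈ [2/3, 11/12) → index 5
j=6: u_6=127/140 ∈ [2/3, 11/12) → index 5

0 1 2 3 4 5 5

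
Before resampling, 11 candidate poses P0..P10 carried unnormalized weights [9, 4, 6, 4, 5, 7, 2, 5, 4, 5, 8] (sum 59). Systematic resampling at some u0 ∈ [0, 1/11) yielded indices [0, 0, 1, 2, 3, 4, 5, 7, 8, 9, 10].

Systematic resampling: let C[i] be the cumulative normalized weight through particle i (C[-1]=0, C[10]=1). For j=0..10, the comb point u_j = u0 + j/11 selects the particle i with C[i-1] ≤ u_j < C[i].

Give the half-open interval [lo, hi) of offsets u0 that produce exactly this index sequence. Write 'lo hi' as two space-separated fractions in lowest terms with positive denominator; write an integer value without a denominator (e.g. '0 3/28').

0 13/649

C = [9/59, 13/59, 19/59, 23/59, 28/59, 35/59, 37/59, 42/59, 46/59, 51/59, 1]
j=0 picked index 0: u0 ∈ [0, 9/59)
j=1 picked index 0: u0 ∈ [-1/11, 40/649)
j=2 picked index 1: u0 ∈ [-19/649, 25/649)
j=3 picked index 2: u0 ∈ [-34/649, 32/649)
j=4 picked index 3: u0 ∈ [-27/649, 17/649)
j=5 picked index 4: u0 ∈ [-42/649, 13/649)
j=6 picked index 5: u0 ∈ [-46/649, 31/649)
j=7 picked index 7: u0 ∈ [-6/649, 49/649)
j=8 picked index 8: u0 ∈ [-10/649, 34/649)
j=9 picked index 9: u0 ∈ [-25/649, 30/649)
j=10 picked index 10: u0 ∈ [-29/649, 1/11)
intersection: [0, 13/649)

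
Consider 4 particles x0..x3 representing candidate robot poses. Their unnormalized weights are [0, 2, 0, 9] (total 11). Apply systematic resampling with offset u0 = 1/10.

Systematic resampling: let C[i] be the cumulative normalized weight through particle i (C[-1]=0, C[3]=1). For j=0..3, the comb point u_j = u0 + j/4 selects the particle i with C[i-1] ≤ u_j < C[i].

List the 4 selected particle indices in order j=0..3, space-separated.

1 3 3 3

C = [0, 2/11, 2/11, 1]
j=0: u_0=1/10 ∈ [0, 2/11) → index 1
j=1: u_1=7/20 ∈ [2/11, 1) → index 3
j=2: u_2=3/5 ∈ [2/11, 1) → index 3
j=3: u_3=17/20 ∈ [2/11, 1) → index 3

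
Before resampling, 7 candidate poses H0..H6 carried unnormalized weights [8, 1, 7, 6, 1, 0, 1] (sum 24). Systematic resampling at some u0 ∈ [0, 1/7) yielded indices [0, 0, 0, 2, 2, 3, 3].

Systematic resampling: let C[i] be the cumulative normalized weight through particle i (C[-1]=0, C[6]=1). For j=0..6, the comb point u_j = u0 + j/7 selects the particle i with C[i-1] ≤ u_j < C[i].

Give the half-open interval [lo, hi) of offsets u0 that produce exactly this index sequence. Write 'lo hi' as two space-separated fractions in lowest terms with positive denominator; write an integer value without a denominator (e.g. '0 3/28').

0 1/21

C = [1/3, 3/8, 2/3, 11/12, 23/24, 23/24, 1]
j=0 picked index 0: u0 ∈ [0, 1/3)
j=1 picked index 0: u0 ∈ [-1/7, 4/21)
j=2 picked index 0: u0 ∈ [-2/7, 1/21)
j=3 picked index 2: u0 ∈ [-3/56, 5/21)
j=4 picked index 2: u0 ∈ [-11/56, 2/21)
j=5 picked index 3: u0 ∈ [-1/21, 17/84)
j=6 picked index 3: u0 ∈ [-4/21, 5/84)
intersection: [0, 1/21)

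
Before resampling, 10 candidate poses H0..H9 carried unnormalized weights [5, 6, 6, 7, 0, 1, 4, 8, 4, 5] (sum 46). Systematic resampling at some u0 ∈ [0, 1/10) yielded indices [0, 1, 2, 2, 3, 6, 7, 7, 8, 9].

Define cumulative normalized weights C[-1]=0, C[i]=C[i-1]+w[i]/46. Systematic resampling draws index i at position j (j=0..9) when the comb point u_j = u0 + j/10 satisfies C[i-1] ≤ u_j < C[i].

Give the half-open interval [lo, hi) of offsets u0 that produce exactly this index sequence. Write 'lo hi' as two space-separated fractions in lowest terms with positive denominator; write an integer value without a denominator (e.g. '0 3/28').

1/23 8/115

C = [5/46, 11/46, 17/46, 12/23, 12/23, 25/46, 29/46, 37/46, 41/46, 1]
j=0 picked index 0: u0 ∈ [0, 5/46)
j=1 picked index 1: u0 ∈ [1/115, 16/115)
j=2 picked index 2: u0 ∈ [9/230, 39/230)
j=3 picked index 2: u0 ∈ [-7/115, 8/115)
j=4 picked index 3: u0 ∈ [-7/230, 14/115)
j=5 picked index 6: u0 ∈ [1/23, 3/23)
j=6 picked index 7: u0 ∈ [7/230, 47/230)
j=7 picked index 7: u0 ∈ [-8/115, 12/115)
j=8 picked index 8: u0 ∈ [1/230, 21/230)
j=9 picked index 9: u0 ∈ [-1/115, 1/10)
intersection: [1/23, 8/115)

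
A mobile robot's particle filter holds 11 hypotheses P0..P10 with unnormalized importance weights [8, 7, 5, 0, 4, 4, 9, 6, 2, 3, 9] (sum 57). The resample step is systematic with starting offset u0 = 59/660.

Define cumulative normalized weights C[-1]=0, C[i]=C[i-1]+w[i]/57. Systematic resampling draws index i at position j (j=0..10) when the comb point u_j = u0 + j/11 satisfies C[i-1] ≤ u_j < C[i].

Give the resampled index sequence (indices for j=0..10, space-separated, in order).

0 1 2 4 5 6 6 7 9 10 10

C = [8/57, 5/19, 20/57, 20/57, 8/19, 28/57, 37/57, 43/57, 15/19, 16/19, 1]
j=0: u_0=59/660 ∈ [0, 8/57) → index 0
j=1: u_1=119/660 ∈ [8/57, 5/19) → index 1
j=2: u_2=179/660 ∈ [5/19, 20/57) → index 2
j=3: u_3=239/660 ∈ [20/57, 8/19) → index 4
j=4: u_4=299/660 ∈ [8/19, 28/57) → index 5
j=5: u_5=359/660 ∈ [28/57, 37/57) → index 6
j=6: u_6=419/660 ∈ [28/57, 37/57) → index 6
j=7: u_7=479/660 ∈ [37/57, 43/57) → index 7
j=8: u_8=49/60 ∈ [15/19, 16/19) → index 9
j=9: u_9=599/660 ∈ [16/19, 1) → index 10
j=10: u_10=659/660 ∈ [16/19, 1) → index 10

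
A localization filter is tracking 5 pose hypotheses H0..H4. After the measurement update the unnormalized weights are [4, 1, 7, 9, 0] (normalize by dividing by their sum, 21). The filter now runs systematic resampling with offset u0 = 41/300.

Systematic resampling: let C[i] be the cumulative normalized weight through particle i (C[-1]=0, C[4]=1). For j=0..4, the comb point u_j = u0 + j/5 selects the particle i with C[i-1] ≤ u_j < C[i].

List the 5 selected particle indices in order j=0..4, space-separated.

0 2 2 3 3

C = [4/21, 5/21, 4/7, 1, 1]
j=0: u_0=41/300 ∈ [0, 4/21) → index 0
j=1: u_1=101/300 ∈ [5/21, 4/7) → index 2
j=2: u_2=161/300 ∈ [5/21, 4/7) → index 2
j=3: u_3=221/300 ∈ [4/7, 1) → index 3
j=4: u_4=281/300 ∈ [4/7, 1) → index 3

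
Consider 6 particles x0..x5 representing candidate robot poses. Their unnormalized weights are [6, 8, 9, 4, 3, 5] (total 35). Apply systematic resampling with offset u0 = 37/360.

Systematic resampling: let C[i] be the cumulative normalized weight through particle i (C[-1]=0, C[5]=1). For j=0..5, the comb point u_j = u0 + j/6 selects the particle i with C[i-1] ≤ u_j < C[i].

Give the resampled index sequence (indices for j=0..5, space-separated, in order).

0 1 2 2 3 5

C = [6/35, 2/5, 23/35, 27/35, 6/7, 1]
j=0: u_0=37/360 ∈ [0, 6/35) → index 0
j=1: u_1=97/360 ∈ [6/35, 2/5) → index 1
j=2: u_2=157/360 ∈ [2/5, 23/35) → index 2
j=3: u_3=217/360 ∈ [2/5, 23/35) → index 2
j=4: u_4=277/360 ∈ [23/35, 27/35) → index 3
j=5: u_5=337/360 ∈ [6/7, 1) → index 5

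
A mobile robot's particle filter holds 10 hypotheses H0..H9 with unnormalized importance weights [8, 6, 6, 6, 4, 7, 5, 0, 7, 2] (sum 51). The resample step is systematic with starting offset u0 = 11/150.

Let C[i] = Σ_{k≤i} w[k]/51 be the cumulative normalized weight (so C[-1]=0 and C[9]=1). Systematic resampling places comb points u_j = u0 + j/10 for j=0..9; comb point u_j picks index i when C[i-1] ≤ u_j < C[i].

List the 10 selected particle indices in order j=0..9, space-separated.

C = [8/51, 14/51, 20/51, 26/51, 10/17, 37/51, 14/17, 14/17, 49/51, 1]
j=0: u_0=11/150 ∈ [0, 8/51) → index 0
j=1: u_1=13/75 ∈ [8/51, 14/51) → index 1
j=2: u_2=41/150 ∈ [8/51, 14/51) → index 1
j=3: u_3=28/75 ∈ [14/51, 20/51) → index 2
j=4: u_4=71/150 ∈ [20/51, 26/51) → index 3
j=5: u_5=43/75 ∈ [26/51, 10/17) → index 4
j=6: u_6=101/150 ∈ [10/17, 37/51) → index 5
j=7: u_7=58/75 ∈ [37/51, 14/17) → index 6
j=8: u_8=131/150 ∈ [14/17, 49/51) → index 8
j=9: u_9=73/75 ∈ [49/51, 1) → index 9

0 1 1 2 3 4 5 6 8 9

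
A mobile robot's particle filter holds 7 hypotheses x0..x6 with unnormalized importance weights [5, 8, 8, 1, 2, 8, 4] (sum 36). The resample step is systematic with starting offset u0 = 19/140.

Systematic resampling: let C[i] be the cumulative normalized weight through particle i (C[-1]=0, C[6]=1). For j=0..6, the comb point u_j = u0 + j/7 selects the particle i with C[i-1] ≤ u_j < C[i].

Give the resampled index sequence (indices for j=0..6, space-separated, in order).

C = [5/36, 13/36, 7/12, 11/18, 2/3, 8/9, 1]
j=0: u_0=19/140 ∈ [0, 5/36) → index 0
j=1: u_1=39/140 ∈ [5/36, 13/36) → index 1
j=2: u_2=59/140 ∈ [13/36, 7/12) → index 2
j=3: u_3=79/140 ∈ [13/36, 7/12) → index 2
j=4: u_4=99/140 ∈ [2/3, 8/9) → index 5
j=5: u_5=17/20 ∈ [2/3, 8/9) → index 5
j=6: u_6=139/140 ∈ [8/9, 1) → index 6

0 1 2 2 5 5 6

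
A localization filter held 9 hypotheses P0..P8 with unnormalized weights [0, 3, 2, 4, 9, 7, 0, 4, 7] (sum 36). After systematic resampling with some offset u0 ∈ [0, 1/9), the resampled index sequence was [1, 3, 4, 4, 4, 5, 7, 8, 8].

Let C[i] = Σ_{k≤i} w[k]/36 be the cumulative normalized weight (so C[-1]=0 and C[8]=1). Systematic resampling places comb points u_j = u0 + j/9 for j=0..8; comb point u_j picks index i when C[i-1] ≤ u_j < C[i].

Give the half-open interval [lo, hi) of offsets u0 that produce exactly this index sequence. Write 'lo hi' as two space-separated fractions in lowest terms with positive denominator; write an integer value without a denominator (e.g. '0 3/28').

1/36 1/18

C = [0, 1/12, 5/36, 1/4, 1/2, 25/36, 25/36, 29/36, 1]
j=0 picked index 1: u0 ∈ [0, 1/12)
j=1 picked index 3: u0 ∈ [1/36, 5/36)
j=2 picked index 4: u0 ∈ [1/36, 5/18)
j=3 picked index 4: u0 ∈ [-1/12, 1/6)
j=4 picked index 4: u0 ∈ [-7/36, 1/18)
j=5 picked index 5: u0 ∈ [-1/18, 5/36)
j=6 picked index 7: u0 ∈ [1/36, 5/36)
j=7 picked index 8: u0 ∈ [1/36, 2/9)
j=8 picked index 8: u0 ∈ [-1/12, 1/9)
intersection: [1/36, 1/18)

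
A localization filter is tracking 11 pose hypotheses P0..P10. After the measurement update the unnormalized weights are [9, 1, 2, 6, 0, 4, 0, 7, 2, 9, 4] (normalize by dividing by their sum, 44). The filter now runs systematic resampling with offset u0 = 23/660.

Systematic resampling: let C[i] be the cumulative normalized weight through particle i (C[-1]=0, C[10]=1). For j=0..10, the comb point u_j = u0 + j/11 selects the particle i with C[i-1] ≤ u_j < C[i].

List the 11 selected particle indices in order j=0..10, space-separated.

0 0 1 3 3 5 7 8 9 9 10

C = [9/44, 5/22, 3/11, 9/22, 9/22, 1/2, 1/2, 29/44, 31/44, 10/11, 1]
j=0: u_0=23/660 ∈ [0, 9/44) → index 0
j=1: u_1=83/660 ∈ [0, 9/44) → index 0
j=2: u_2=13/60 ∈ [9/44, 5/22) → index 1
j=3: u_3=203/660 ∈ [3/11, 9/22) → index 3
j=4: u_4=263/660 ∈ [3/11, 9/22) → index 3
j=5: u_5=323/660 ∈ [9/22, 1/2) → index 5
j=6: u_6=383/660 ∈ [1/2, 29/44) → index 7
j=7: u_7=443/660 ∈ [29/44, 31/44) → index 8
j=8: u_8=503/660 ∈ [31/44, 10/11) → index 9
j=9: u_9=563/660 ∈ [31/44, 10/11) → index 9
j=10: u_10=623/660 ∈ [10/11, 1) → index 10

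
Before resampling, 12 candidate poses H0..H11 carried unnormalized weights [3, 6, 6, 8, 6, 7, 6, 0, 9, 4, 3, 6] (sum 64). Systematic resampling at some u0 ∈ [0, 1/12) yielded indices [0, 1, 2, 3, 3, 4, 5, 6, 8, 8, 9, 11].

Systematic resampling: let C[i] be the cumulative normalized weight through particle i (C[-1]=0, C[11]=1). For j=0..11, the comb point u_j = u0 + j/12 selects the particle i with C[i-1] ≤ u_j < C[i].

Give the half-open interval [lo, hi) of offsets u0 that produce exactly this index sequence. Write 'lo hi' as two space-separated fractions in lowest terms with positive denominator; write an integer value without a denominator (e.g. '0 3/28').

0 5/192

C = [3/64, 9/64, 15/64, 23/64, 29/64, 9/16, 21/32, 21/32, 51/64, 55/64, 29/32, 1]
j=0 picked index 0: u0 ∈ [0, 3/64)
j=1 picked index 1: u0 ∈ [-7/192, 11/192)
j=2 picked index 2: u0 ∈ [-5/192, 13/192)
j=3 picked index 3: u0 ∈ [-1/64, 7/64)
j=4 picked index 3: u0 ∈ [-19/192, 5/192)
j=5 picked index 4: u0 ∈ [-11/192, 7/192)
j=6 picked index 5: u0 ∈ [-3/64, 1/16)
j=7 picked index 6: u0 ∈ [-1/48, 7/96)
j=8 picked index 8: u0 ∈ [-1/96, 25/192)
j=9 picked index 8: u0 ∈ [-3/32, 3/64)
j=10 picked index 9: u0 ∈ [-7/192, 5/192)
j=11 picked index 11: u0 ∈ [-1/96, 1/12)
intersection: [0, 5/192)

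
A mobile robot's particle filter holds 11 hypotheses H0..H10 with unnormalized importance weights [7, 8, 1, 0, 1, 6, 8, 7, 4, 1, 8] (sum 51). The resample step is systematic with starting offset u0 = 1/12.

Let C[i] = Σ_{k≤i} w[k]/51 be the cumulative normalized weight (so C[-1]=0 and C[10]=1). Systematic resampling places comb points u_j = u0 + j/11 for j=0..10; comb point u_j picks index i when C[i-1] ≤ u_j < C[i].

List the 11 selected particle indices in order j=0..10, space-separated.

0 1 1 5 5 6 7 7 8 10 10

C = [7/51, 5/17, 16/51, 16/51, 1/3, 23/51, 31/51, 38/51, 14/17, 43/51, 1]
j=0: u_0=1/12 ∈ [0, 7/51) → index 0
j=1: u_1=23/132 ∈ [7/51, 5/17) → index 1
j=2: u_2=35/132 ∈ [7/51, 5/17) → index 1
j=3: u_3=47/132 ∈ [1/3, 23/51) → index 5
j=4: u_4=59/132 ∈ [1/3, 23/51) → index 5
j=5: u_5=71/132 ∈ [23/51, 31/51) → index 6
j=6: u_6=83/132 ∈ [31/51, 38/51) → index 7
j=7: u_7=95/132 ∈ [31/51, 38/51) → index 7
j=8: u_8=107/132 ∈ [38/51, 14/17) → index 8
j=9: u_9=119/132 ∈ [43/51, 1) → index 10
j=10: u_10=131/132 ∈ [43/51, 1) → index 10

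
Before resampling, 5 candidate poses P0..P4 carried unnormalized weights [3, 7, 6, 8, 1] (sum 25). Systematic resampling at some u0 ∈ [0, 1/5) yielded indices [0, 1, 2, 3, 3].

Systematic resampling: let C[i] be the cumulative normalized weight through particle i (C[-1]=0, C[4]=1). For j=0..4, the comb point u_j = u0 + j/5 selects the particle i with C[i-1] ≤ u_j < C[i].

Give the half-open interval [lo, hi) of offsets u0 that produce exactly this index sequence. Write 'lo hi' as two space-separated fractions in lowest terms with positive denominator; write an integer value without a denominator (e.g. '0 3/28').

C = [3/25, 2/5, 16/25, 24/25, 1]
j=0 picked index 0: u0 ∈ [0, 3/25)
j=1 picked index 1: u0 ∈ [-2/25, 1/5)
j=2 picked index 2: u0 ∈ [0, 6/25)
j=3 picked index 3: u0 ∈ [1/25, 9/25)
j=4 picked index 3: u0 ∈ [-4/25, 4/25)
intersection: [1/25, 3/25)

1/25 3/25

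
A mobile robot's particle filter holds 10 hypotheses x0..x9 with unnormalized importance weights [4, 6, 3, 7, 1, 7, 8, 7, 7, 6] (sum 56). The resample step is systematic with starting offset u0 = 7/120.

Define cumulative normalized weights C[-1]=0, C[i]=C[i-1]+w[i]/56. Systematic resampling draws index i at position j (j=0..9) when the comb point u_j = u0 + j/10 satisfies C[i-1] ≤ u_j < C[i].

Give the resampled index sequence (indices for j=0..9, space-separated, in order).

0 1 3 4 5 6 7 7 8 9

C = [1/14, 5/28, 13/56, 5/14, 3/8, 1/2, 9/14, 43/56, 25/28, 1]
j=0: u_0=7/120 ∈ [0, 1/14) → index 0
j=1: u_1=19/120 ∈ [1/14, 5/28) → index 1
j=2: u_2=31/120 ∈ [13/56, 5/14) → index 3
j=3: u_3=43/120 ∈ [5/14, 3/8) → index 4
j=4: u_4=11/24 ∈ [3/8, 1/2) → index 5
j=5: u_5=67/120 ∈ [1/2, 9/14) → index 6
j=6: u_6=79/120 ∈ [9/14, 43/56) → index 7
j=7: u_7=91/120 ∈ [9/14, 43/56) → index 7
j=8: u_8=103/120 ∈ [43/56, 25/28) → index 8
j=9: u_9=23/24 ∈ [25/28, 1) → index 9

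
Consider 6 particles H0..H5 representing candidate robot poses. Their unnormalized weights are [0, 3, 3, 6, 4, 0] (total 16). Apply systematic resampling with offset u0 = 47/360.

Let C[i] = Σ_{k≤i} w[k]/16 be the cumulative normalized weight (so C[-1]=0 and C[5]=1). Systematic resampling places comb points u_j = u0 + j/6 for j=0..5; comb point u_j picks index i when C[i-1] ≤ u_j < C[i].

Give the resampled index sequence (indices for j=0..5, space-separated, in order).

1 2 3 3 4 4

C = [0, 3/16, 3/8, 3/4, 1, 1]
j=0: u_0=47/360 ∈ [0, 3/16) → index 1
j=1: u_1=107/360 ∈ [3/16, 3/8) → index 2
j=2: u_2=167/360 ∈ [3/8, 3/4) → index 3
j=3: u_3=227/360 ∈ [3/8, 3/4) → index 3
j=4: u_4=287/360 ∈ [3/4, 1) → index 4
j=5: u_5=347/360 ∈ [3/4, 1) → index 4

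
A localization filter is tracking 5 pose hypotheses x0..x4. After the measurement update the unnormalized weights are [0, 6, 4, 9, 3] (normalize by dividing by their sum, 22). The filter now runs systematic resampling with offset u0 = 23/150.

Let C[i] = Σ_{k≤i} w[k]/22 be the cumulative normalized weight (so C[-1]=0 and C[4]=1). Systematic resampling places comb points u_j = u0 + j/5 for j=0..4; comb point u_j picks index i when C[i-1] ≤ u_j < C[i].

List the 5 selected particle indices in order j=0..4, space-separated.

1 2 3 3 4

C = [0, 3/11, 5/11, 19/22, 1]
j=0: u_0=23/150 ∈ [0, 3/11) → index 1
j=1: u_1=53/150 ∈ [3/11, 5/11) → index 2
j=2: u_2=83/150 ∈ [5/11, 19/22) → index 3
j=3: u_3=113/150 ∈ [5/11, 19/22) → index 3
j=4: u_4=143/150 ∈ [19/22, 1) → index 4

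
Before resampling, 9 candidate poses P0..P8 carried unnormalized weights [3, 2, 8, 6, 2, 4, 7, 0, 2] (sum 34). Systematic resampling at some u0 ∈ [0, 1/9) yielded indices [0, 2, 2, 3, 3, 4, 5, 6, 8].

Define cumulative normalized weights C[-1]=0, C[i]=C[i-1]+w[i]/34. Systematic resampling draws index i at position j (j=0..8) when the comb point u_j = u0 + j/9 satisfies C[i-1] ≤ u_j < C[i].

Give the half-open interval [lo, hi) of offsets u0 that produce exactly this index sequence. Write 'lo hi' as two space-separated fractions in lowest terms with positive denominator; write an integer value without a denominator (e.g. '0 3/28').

C = [3/34, 5/34, 13/34, 19/34, 21/34, 25/34, 16/17, 16/17, 1]
j=0 picked index 0: u0 ∈ [0, 3/34)
j=1 picked index 2: u0 ∈ [11/306, 83/306)
j=2 picked index 2: u0 ∈ [-23/306, 49/306)
j=3 picked index 3: u0 ∈ [5/102, 23/102)
j=4 picked index 3: u0 ∈ [-19/306, 35/306)
j=5 picked index 4: u0 ∈ [1/306, 19/306)
j=6 picked index 5: u0 ∈ [-5/102, 7/102)
j=7 picked index 6: u0 ∈ [-13/306, 25/153)
j=8 picked index 8: u0 ∈ [8/153, 1/9)
intersection: [8/153, 19/306)

8/153 19/306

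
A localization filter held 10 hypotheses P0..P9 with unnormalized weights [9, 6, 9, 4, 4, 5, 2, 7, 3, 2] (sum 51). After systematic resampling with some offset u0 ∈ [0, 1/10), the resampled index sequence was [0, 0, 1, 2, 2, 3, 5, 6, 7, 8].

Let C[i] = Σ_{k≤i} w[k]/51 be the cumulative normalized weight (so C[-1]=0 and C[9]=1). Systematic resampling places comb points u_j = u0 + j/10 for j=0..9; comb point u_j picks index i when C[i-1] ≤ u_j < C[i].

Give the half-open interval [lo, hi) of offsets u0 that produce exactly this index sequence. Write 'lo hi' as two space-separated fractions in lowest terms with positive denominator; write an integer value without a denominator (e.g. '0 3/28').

C = [3/17, 5/17, 8/17, 28/51, 32/51, 37/51, 13/17, 46/51, 49/51, 1]
j=0 picked index 0: u0 ∈ [0, 3/17)
j=1 picked index 0: u0 ∈ [-1/10, 13/170)
j=2 picked index 1: u0 ∈ [-2/85, 8/85)
j=3 picked index 2: u0 ∈ [-1/170, 29/170)
j=4 picked index 2: u0 ∈ [-9/85, 6/85)
j=5 picked index 3: u0 ∈ [-1/34, 5/102)
j=6 picked index 5: u0 ∈ [7/255, 32/255)
j=7 picked index 6: u0 ∈ [13/510, 11/170)
j=8 picked index 7: u0 ∈ [-3/85, 26/255)
j=9 picked index 8: u0 ∈ [1/510, 31/510)
intersection: [7/255, 5/102)

7/255 5/102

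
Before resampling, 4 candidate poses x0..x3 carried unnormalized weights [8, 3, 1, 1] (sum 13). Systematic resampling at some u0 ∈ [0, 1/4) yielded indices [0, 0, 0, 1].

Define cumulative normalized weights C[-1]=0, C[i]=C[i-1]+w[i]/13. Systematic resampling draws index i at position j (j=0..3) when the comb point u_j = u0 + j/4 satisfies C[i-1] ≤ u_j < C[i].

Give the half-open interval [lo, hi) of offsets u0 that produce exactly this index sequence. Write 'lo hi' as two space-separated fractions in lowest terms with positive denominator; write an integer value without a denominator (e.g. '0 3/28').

C = [8/13, 11/13, 12/13, 1]
j=0 picked index 0: u0 ∈ [0, 8/13)
j=1 picked index 0: u0 ∈ [-1/4, 19/52)
j=2 picked index 0: u0 ∈ [-1/2, 3/26)
j=3 picked index 1: u0 ∈ [-7/52, 5/52)
intersection: [0, 5/52)

0 5/52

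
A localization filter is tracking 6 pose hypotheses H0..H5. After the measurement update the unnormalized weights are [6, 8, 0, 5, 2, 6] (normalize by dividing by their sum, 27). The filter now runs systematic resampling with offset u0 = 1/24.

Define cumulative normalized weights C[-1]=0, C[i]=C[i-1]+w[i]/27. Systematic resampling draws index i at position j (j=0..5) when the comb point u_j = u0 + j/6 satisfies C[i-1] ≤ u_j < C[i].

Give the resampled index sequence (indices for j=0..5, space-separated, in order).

C = [2/9, 14/27, 14/27, 19/27, 7/9, 1]
j=0: u_0=1/24 ∈ [0, 2/9) → index 0
j=1: u_1=5/24 ∈ [0, 2/9) → index 0
j=2: u_2=3/8 ∈ [2/9, 14/27) → index 1
j=3: u_3=13/24 ∈ [14/27, 19/27) → index 3
j=4: u_4=17/24 ∈ [19/27, 7/9) → index 4
j=5: u_5=7/8 ∈ [7/9, 1) → index 5

0 0 1 3 4 5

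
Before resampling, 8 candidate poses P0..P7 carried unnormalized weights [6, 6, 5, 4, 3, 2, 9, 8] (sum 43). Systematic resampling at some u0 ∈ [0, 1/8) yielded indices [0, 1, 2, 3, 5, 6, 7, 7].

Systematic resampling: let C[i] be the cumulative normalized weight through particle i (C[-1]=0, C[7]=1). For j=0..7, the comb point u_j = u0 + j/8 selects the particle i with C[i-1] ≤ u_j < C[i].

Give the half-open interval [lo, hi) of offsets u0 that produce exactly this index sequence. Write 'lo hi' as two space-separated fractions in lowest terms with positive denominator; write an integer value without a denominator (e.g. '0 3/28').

C = [6/43, 12/43, 17/43, 21/43, 24/43, 26/43, 35/43, 1]
j=0 picked index 0: u0 ∈ [0, 6/43)
j=1 picked index 1: u0 ∈ [5/344, 53/344)
j=2 picked index 2: u0 ∈ [5/172, 25/172)
j=3 picked index 3: u0 ∈ [7/344, 39/344)
j=4 picked index 5: u0 ∈ [5/86, 9/86)
j=5 picked index 6: u0 ∈ [-7/344, 65/344)
j=6 picked index 7: u0 ∈ [11/172, 1/4)
j=7 picked index 7: u0 ∈ [-21/344, 1/8)
intersection: [11/172, 9/86)

11/172 9/86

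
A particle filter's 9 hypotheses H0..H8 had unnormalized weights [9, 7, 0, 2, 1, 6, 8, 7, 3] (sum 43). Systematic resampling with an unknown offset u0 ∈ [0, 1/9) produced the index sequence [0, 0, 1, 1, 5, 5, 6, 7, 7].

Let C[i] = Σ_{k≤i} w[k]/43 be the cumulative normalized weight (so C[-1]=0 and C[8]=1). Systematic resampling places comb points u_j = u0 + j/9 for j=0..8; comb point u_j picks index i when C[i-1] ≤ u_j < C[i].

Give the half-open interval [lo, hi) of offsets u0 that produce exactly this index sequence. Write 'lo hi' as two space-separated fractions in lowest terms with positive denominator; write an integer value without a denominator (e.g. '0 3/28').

0 10/387

C = [9/43, 16/43, 16/43, 18/43, 19/43, 25/43, 33/43, 40/43, 1]
j=0 picked index 0: u0 ∈ [0, 9/43)
j=1 picked index 0: u0 ∈ [-1/9, 38/387)
j=2 picked index 1: u0 ∈ [-5/387, 58/387)
j=3 picked index 1: u0 ∈ [-16/129, 5/129)
j=4 picked index 5: u0 ∈ [-1/387, 53/387)
j=5 picked index 5: u0 ∈ [-44/387, 10/387)
j=6 picked index 6: u0 ∈ [-11/129, 13/129)
j=7 picked index 7: u0 ∈ [-4/387, 59/387)
j=8 picked index 7: u0 ∈ [-47/387, 16/387)
intersection: [0, 10/387)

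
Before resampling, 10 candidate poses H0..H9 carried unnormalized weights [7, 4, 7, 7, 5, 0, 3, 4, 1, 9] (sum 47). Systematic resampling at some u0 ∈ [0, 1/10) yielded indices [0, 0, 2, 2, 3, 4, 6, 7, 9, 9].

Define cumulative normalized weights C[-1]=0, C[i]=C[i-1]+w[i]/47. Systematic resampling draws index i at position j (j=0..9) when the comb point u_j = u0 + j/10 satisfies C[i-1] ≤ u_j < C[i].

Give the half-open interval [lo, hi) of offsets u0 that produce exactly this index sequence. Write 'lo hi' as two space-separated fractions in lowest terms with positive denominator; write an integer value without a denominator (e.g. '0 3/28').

C = [7/47, 11/47, 18/47, 25/47, 30/47, 30/47, 33/47, 37/47, 38/47, 1]
j=0 picked index 0: u0 ∈ [0, 7/47)
j=1 picked index 0: u0 ∈ [-1/10, 23/470)
j=2 picked index 2: u0 ∈ [8/235, 43/235)
j=3 picked index 2: u0 ∈ [-31/470, 39/470)
j=4 picked index 3: u0 ∈ [-4/235, 31/235)
j=5 picked index 4: u0 ∈ [3/94, 13/94)
j=6 picked index 6: u0 ∈ [9/235, 24/235)
j=7 picked index 7: u0 ∈ [1/470, 41/470)
j=8 picked index 9: u0 ∈ [2/235, 1/5)
j=9 picked index 9: u0 ∈ [-43/470, 1/10)
intersection: [9/235, 23/470)

9/235 23/470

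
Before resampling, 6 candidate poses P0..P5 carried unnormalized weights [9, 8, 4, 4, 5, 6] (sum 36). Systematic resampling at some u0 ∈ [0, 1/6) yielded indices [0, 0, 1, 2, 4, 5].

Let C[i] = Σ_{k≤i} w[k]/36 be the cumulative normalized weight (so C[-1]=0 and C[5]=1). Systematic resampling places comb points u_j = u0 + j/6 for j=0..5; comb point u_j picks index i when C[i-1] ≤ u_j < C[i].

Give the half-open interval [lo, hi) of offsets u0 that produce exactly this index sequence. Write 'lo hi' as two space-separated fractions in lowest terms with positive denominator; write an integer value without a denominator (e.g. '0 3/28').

1/36 1/12

C = [1/4, 17/36, 7/12, 25/36, 5/6, 1]
j=0 picked index 0: u0 ∈ [0, 1/4)
j=1 picked index 0: u0 ∈ [-1/6, 1/12)
j=2 picked index 1: u0 ∈ [-1/12, 5/36)
j=3 picked index 2: u0 ∈ [-1/36, 1/12)
j=4 picked index 4: u0 ∈ [1/36, 1/6)
j=5 picked index 5: u0 ∈ [0, 1/6)
intersection: [1/36, 1/12)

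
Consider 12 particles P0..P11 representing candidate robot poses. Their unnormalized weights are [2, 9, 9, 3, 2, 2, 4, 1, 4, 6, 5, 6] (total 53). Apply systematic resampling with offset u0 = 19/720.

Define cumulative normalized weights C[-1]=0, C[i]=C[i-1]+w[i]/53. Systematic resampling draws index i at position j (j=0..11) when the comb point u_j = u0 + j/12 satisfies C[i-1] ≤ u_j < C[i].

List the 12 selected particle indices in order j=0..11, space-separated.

0 1 1 2 2 4 6 8 9 9 10 11

C = [2/53, 11/53, 20/53, 23/53, 25/53, 27/53, 31/53, 32/53, 36/53, 42/53, 47/53, 1]
j=0: u_0=19/720 ∈ [0, 2/53) → index 0
j=1: u_1=79/720 ∈ [2/53, 11/53) → index 1
j=2: u_2=139/720 ∈ [2/53, 11/53) → index 1
j=3: u_3=199/720 ∈ [11/53, 20/53) → index 2
j=4: u_4=259/720 ∈ [11/53, 20/53) → index 2
j=5: u_5=319/720 ∈ [23/53, 25/53) → index 4
j=6: u_6=379/720 ∈ [27/53, 31/53) → index 6
j=7: u_7=439/720 ∈ [32/53, 36/53) → index 8
j=8: u_8=499/720 ∈ [36/53, 42/53) → index 9
j=9: u_9=559/720 ∈ [36/53, 42/53) → index 9
j=10: u_10=619/720 ∈ [42/53, 47/53) → index 10
j=11: u_11=679/720 ∈ [47/53, 1) → index 11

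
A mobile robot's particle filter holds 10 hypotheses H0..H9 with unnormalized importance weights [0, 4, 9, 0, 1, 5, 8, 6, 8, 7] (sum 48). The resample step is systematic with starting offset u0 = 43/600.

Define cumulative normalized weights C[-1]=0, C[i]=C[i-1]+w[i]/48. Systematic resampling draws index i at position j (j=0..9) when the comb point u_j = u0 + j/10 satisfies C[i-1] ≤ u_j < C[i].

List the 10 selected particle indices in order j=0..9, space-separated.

C = [0, 1/12, 13/48, 13/48, 7/24, 19/48, 9/16, 11/16, 41/48, 1]
j=0: u_0=43/600 ∈ [0, 1/12) → index 1
j=1: u_1=103/600 ∈ [1/12, 13/48) → index 2
j=2: u_2=163/600 ∈ [13/48, 7/24) → index 4
j=3: u_3=223/600 ∈ [7/24, 19/48) → index 5
j=4: u_4=283/600 ∈ [19/48, 9/16) → index 6
j=5: u_5=343/600 ∈ [9/16, 11/16) → index 7
j=6: u_6=403/600 ∈ [9/16, 11/16) → index 7
j=7: u_7=463/600 ∈ [11/16, 41/48) → index 8
j=8: u_8=523/600 ∈ [41/48, 1) → index 9
j=9: u_9=583/600 ∈ [41/48, 1) → index 9

1 2 4 5 6 7 7 8 9 9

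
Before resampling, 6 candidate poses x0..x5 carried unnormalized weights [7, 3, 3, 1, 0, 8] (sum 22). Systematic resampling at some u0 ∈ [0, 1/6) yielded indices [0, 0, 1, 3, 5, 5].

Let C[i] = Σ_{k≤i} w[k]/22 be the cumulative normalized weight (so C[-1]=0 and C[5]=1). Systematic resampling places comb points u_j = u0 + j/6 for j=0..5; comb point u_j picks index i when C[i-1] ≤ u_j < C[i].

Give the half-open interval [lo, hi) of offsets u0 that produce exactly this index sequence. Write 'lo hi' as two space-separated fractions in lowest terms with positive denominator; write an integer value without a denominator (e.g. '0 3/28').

1/11 4/33

C = [7/22, 5/11, 13/22, 7/11, 7/11, 1]
j=0 picked index 0: u0 ∈ [0, 7/22)
j=1 picked index 0: u0 ∈ [-1/6, 5/33)
j=2 picked index 1: u0 ∈ [-1/66, 4/33)
j=3 picked index 3: u0 ∈ [1/11, 3/22)
j=4 picked index 5: u0 ∈ [-1/33, 1/3)
j=5 picked index 5: u0 ∈ [-13/66, 1/6)
intersection: [1/11, 4/33)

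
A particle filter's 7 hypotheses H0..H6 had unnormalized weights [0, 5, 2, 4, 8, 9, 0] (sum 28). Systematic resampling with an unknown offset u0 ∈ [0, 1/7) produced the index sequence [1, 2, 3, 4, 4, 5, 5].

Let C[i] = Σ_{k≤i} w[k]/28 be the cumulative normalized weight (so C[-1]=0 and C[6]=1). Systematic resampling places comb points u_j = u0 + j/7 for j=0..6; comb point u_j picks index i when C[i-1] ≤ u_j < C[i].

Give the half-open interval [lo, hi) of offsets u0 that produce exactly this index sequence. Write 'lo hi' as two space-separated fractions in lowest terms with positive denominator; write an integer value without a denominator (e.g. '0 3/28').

1/28 3/28

C = [0, 5/28, 1/4, 11/28, 19/28, 1, 1]
j=0 picked index 1: u0 ∈ [0, 5/28)
j=1 picked index 2: u0 ∈ [1/28, 3/28)
j=2 picked index 3: u0 ∈ [-1/28, 3/28)
j=3 picked index 4: u0 ∈ [-1/28, 1/4)
j=4 picked index 4: u0 ∈ [-5/28, 3/28)
j=5 picked index 5: u0 ∈ [-1/28, 2/7)
j=6 picked index 5: u0 ∈ [-5/28, 1/7)
intersection: [1/28, 3/28)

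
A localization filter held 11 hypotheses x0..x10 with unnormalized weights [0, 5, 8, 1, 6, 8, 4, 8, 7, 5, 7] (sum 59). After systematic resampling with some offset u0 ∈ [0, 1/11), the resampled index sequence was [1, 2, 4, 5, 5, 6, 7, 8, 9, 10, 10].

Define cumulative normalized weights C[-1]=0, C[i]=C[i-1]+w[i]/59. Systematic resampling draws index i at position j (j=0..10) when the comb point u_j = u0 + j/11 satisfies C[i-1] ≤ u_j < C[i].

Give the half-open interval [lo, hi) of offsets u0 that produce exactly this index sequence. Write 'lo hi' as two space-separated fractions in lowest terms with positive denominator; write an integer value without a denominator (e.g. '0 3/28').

C = [0, 5/59, 13/59, 14/59, 20/59, 28/59, 32/59, 40/59, 47/59, 52/59, 1]
j=0 picked index 1: u0 ∈ [0, 5/59)
j=1 picked index 2: u0 ∈ [-4/649, 84/649)
j=2 picked index 4: u0 ∈ [36/649, 102/649)
j=3 picked index 5: u0 ∈ [43/649, 131/649)
j=4 picked index 5: u0 ∈ [-16/649, 72/649)
j=5 picked index 6: u0 ∈ [13/649, 57/649)
j=6 picked index 7: u0 ∈ [-2/649, 86/649)
j=7 picked index 8: u0 ∈ [27/649, 104/649)
j=8 picked index 9: u0 ∈ [45/649, 100/649)
j=9 picked index 10: u0 ∈ [41/649, 2/11)
j=10 picked index 10: u0 ∈ [-18/649, 1/11)
intersection: [45/649, 5/59)

45/649 5/59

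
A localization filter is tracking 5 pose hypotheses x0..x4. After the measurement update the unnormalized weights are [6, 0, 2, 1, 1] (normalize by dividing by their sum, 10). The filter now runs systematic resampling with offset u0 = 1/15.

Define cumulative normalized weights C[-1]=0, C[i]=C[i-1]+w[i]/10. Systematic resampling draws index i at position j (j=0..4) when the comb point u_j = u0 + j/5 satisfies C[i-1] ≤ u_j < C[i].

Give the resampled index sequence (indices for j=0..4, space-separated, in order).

C = [3/5, 3/5, 4/5, 9/10, 1]
j=0: u_0=1/15 ∈ [0, 3/5) → index 0
j=1: u_1=4/15 ∈ [0, 3/5) → index 0
j=2: u_2=7/15 ∈ [0, 3/5) → index 0
j=3: u_3=2/3 ∈ [3/5, 4/5) → index 2
j=4: u_4=13/15 ∈ [4/5, 9/10) → index 3

0 0 0 2 3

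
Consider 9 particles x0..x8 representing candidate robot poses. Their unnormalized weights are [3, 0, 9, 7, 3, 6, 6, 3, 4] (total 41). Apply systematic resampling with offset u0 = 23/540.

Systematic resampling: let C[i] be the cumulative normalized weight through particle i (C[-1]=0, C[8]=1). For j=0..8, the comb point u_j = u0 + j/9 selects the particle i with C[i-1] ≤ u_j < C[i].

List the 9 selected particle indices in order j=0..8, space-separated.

C = [3/41, 3/41, 12/41, 19/41, 22/41, 28/41, 34/41, 37/41, 1]
j=0: u_0=23/540 ∈ [0, 3/41) → index 0
j=1: u_1=83/540 ∈ [3/41, 12/41) → index 2
j=2: u_2=143/540 ∈ [3/41, 12/41) → index 2
j=3: u_3=203/540 ∈ [12/41, 19/41) → index 3
j=4: u_4=263/540 ∈ [19/41, 22/41) → index 4
j=5: u_5=323/540 ∈ [22/41, 28/41) → index 5
j=6: u_6=383/540 ∈ [28/41, 34/41) → index 6
j=7: u_7=443/540 ∈ [28/41, 34/41) → index 6
j=8: u_8=503/540 ∈ [37/41, 1) → index 8

0 2 2 3 4 5 6 6 8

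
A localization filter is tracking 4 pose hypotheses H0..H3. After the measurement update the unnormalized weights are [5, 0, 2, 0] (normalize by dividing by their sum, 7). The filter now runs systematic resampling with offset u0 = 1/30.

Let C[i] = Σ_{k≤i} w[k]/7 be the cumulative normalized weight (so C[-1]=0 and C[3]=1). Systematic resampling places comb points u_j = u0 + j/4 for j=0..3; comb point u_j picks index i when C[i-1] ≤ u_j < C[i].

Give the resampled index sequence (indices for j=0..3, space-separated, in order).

0 0 0 2

C = [5/7, 5/7, 1, 1]
j=0: u_0=1/30 ∈ [0, 5/7) → index 0
j=1: u_1=17/60 ∈ [0, 5/7) → index 0
j=2: u_2=8/15 ∈ [0, 5/7) → index 0
j=3: u_3=47/60 ∈ [5/7, 1) → index 2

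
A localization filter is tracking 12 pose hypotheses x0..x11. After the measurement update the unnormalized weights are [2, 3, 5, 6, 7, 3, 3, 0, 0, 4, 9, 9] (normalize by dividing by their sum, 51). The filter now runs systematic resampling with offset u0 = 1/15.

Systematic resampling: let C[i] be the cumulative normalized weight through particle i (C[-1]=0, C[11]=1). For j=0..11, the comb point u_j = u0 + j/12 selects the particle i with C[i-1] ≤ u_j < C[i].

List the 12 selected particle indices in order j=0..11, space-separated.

1 2 3 4 4 5 6 10 10 10 11 11

C = [2/51, 5/51, 10/51, 16/51, 23/51, 26/51, 29/51, 29/51, 29/51, 11/17, 14/17, 1]
j=0: u_0=1/15 ∈ [2/51, 5/51) → index 1
j=1: u_1=3/20 ∈ [5/51, 10/51) → index 2
j=2: u_2=7/30 ∈ [10/51, 16/51) → index 3
j=3: u_3=19/60 ∈ [16/51, 23/51) → index 4
j=4: u_4=2/5 ∈ [16/51, 23/51) → index 4
j=5: u_5=29/60 ∈ [23/51, 26/51) → index 5
j=6: u_6=17/30 ∈ [26/51, 29/51) → index 6
j=7: u_7=13/20 ∈ [11/17, 14/17) → index 10
j=8: u_8=11/15 ∈ [11/17, 14/17) → index 10
j=9: u_9=49/60 ∈ [11/17, 14/17) → index 10
j=10: u_10=9/10 ∈ [14/17, 1) → index 11
j=11: u_11=59/60 ∈ [14/17, 1) → index 11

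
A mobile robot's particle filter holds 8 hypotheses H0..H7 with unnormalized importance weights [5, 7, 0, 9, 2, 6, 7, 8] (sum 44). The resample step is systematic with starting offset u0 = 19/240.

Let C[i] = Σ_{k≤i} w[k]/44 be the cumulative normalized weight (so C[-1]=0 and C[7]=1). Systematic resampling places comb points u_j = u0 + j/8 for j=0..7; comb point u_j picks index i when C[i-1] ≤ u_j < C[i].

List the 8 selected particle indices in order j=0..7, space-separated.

C = [5/44, 3/11, 3/11, 21/44, 23/44, 29/44, 9/11, 1]
j=0: u_0=19/240 ∈ [0, 5/44) → index 0
j=1: u_1=49/240 ∈ [5/44, 3/11) → index 1
j=2: u_2=79/240 ∈ [3/11, 21/44) → index 3
j=3: u_3=109/240 ∈ [3/11, 21/44) → index 3
j=4: u_4=139/240 ∈ [23/44, 29/44) → index 5
j=5: u_5=169/240 ∈ [29/44, 9/11) → index 6
j=6: u_6=199/240 ∈ [9/11, 1) → index 7
j=7: u_7=229/240 ∈ [9/11, 1) → index 7

0 1 3 3 5 6 7 7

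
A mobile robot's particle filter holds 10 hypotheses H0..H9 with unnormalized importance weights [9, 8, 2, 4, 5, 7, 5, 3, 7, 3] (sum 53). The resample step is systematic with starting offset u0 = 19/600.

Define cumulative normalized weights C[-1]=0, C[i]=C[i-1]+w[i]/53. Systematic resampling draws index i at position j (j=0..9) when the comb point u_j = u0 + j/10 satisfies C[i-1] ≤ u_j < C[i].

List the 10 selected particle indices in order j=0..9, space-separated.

C = [9/53, 17/53, 19/53, 23/53, 28/53, 35/53, 40/53, 43/53, 50/53, 1]
j=0: u_0=19/600 ∈ [0, 9/53) → index 0
j=1: u_1=79/600 ∈ [0, 9/53) → index 0
j=2: u_2=139/600 ∈ [9/53, 17/53) → index 1
j=3: u_3=199/600 ∈ [17/53, 19/53) → index 2
j=4: u_4=259/600 ∈ [19/53, 23/53) → index 3
j=5: u_5=319/600 ∈ [28/53, 35/53) → index 5
j=6: u_6=379/600 ∈ [28/53, 35/53) → index 5
j=7: u_7=439/600 ∈ [35/53, 40/53) → index 6
j=8: u_8=499/600 ∈ [43/53, 50/53) → index 8
j=9: u_9=559/600 ∈ [43/53, 50/53) → index 8

0 0 1 2 3 5 5 6 8 8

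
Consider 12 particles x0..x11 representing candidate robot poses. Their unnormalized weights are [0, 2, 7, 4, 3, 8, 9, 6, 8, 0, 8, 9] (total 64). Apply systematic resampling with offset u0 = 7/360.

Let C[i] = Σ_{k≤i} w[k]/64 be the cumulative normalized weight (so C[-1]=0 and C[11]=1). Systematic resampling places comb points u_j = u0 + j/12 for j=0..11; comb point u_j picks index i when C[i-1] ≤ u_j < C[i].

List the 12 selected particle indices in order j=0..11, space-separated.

1 2 3 5 5 6 7 7 8 10 10 11

C = [0, 1/32, 9/64, 13/64, 1/4, 3/8, 33/64, 39/64, 47/64, 47/64, 55/64, 1]
j=0: u_0=7/360 ∈ [0, 1/32) → index 1
j=1: u_1=37/360 ∈ [1/32, 9/64) → index 2
j=2: u_2=67/360 ∈ [9/64, 13/64) → index 3
j=3: u_3=97/360 ∈ [1/4, 3/8) → index 5
j=4: u_4=127/360 ∈ [1/4, 3/8) → index 5
j=5: u_5=157/360 ∈ [3/8, 33/64) → index 6
j=6: u_6=187/360 ∈ [33/64, 39/64) → index 7
j=7: u_7=217/360 ∈ [33/64, 39/64) → index 7
j=8: u_8=247/360 ∈ [39/64, 47/64) → index 8
j=9: u_9=277/360 ∈ [47/64, 55/64) → index 10
j=10: u_10=307/360 ∈ [47/64, 55/64) → index 10
j=11: u_11=337/360 ∈ [55/64, 1) → index 11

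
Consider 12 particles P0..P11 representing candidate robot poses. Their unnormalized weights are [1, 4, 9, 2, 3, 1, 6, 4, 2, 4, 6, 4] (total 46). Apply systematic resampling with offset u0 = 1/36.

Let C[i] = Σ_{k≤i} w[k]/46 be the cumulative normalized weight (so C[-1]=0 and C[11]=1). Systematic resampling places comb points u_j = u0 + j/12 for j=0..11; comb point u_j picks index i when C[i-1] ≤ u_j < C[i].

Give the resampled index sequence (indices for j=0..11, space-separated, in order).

1 2 2 2 4 6 6 7 8 9 10 11

C = [1/46, 5/46, 7/23, 8/23, 19/46, 10/23, 13/23, 15/23, 16/23, 18/23, 21/23, 1]
j=0: u_0=1/36 ∈ [1/46, 5/46) → index 1
j=1: u_1=1/9 ∈ [5/46, 7/23) → index 2
j=2: u_2=7/36 ∈ [5/46, 7/23) → index 2
j=3: u_3=5/18 ∈ [5/46, 7/23) → index 2
j=4: u_4=13/36 ∈ [8/23, 19/46) → index 4
j=5: u_5=4/9 ∈ [10/23, 13/23) → index 6
j=6: u_6=19/36 ∈ [10/23, 13/23) → index 6
j=7: u_7=11/18 ∈ [13/23, 15/23) → index 7
j=8: u_8=25/36 ∈ [15/23, 16/23) → index 8
j=9: u_9=7/9 ∈ [16/23, 18/23) → index 9
j=10: u_10=31/36 ∈ [18/23, 21/23) → index 10
j=11: u_11=17/18 ∈ [21/23, 1) → index 11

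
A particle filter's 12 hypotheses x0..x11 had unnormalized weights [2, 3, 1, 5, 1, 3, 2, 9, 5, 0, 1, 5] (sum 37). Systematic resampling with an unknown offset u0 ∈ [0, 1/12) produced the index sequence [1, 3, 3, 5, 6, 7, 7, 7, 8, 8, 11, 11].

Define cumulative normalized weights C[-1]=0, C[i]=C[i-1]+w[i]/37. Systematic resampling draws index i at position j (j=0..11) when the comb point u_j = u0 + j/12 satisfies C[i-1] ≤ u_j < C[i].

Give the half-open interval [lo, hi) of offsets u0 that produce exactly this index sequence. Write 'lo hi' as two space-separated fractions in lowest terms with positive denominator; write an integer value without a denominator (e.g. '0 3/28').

C = [2/37, 5/37, 6/37, 11/37, 12/37, 15/37, 17/37, 26/37, 31/37, 31/37, 32/37, 1]
j=0 picked index 1: u0 ∈ [2/37, 5/37)
j=1 picked index 3: u0 ∈ [35/444, 95/444)
j=2 picked index 3: u0 ∈ [-1/222, 29/222)
j=3 picked index 5: u0 ∈ [11/148, 23/148)
j=4 picked index 6: u0 ∈ [8/111, 14/111)
j=5 picked index 7: u0 ∈ [19/444, 127/444)
j=6 picked index 7: u0 ∈ [-3/74, 15/74)
j=7 picked index 7: u0 ∈ [-55/444, 53/444)
j=8 picked index 8: u0 ∈ [4/111, 19/111)
j=9 picked index 8: u0 ∈ [-7/148, 13/148)
j=10 picked index 11: u0 ∈ [7/222, 1/6)
j=11 picked index 11: u0 ∈ [-23/444, 1/12)
intersection: [35/444, 1/12)

35/444 1/12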